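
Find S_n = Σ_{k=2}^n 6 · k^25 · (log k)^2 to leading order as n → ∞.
S_n ~ 3 · n^26 · (log n)^2 / 13

By integral comparison, S_n = ∫_1^n 6 · x^25 · (log x)^2 dx + O(n^25 · (log n)^2). For the integral, the leading term of ∫_1^n x^25 (log x)^2 dx is n^26/26 · (log n)^2 (by repeated integration by parts; each step lowers the log-exponent and produces a relatively O(1/log n) correction). Hence S_n ~ 3 · n^26 · (log n)^2 / 13.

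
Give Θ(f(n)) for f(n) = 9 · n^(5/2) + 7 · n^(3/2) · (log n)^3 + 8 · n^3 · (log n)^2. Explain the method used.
f(n) ∈ Θ(n^3 · (log n)^2)

Compare the terms by growth order. For large n, n^a · (log n)^b dominates n^a' · (log n)^b' iff a > a', or (a = a' and b > b'). Ranking the 3 terms shows the dominant one is 8 · n^3 · (log n)^2. Hence f(n) ∈ Θ(n^3 · (log n)^2).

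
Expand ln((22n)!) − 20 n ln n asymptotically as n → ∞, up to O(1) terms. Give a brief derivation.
ln((22n)!) − 20 n ln n = 2 n ln n + 22(ln 22 − 1) n + (1/2) ln(2π·22n) + O(1/n)

Stirling: ln((22n)!) = 22n ln(22n) − 22n + (1/2) ln(2π·22n) + O(1/n).
Expand 22n ln(22n) = 22n (ln n + ln 22) = 22n ln n + 22n ln 22.
Subtract 20n ln n: leading term is (22 − 20) n ln n = 2 n ln n. The next term is 22n ln 22 − 22n = 22(ln 22 − 1) n. Then the (1/2) ln(2π·22n) correction.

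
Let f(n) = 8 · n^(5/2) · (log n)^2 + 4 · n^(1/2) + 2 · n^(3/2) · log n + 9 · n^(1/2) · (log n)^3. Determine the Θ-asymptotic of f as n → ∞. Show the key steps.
f(n) ∈ Θ(n^(5/2) · (log n)^2)

Compare the terms by growth order. For large n, n^a · (log n)^b dominates n^a' · (log n)^b' iff a > a', or (a = a' and b > b'). Ranking the 4 terms shows the dominant one is 8 · n^(5/2) · (log n)^2. Hence f(n) ∈ Θ(n^(5/2) · (log n)^2).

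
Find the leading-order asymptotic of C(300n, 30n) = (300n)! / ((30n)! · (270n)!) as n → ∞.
C(300n, 30n) ~ (10000000000/387420489)^(30n) · sqrt(5/(9π·30n))

Write N = 30n. Apply Stirling to each factorial:
  (10N)! ~ sqrt(2π·10N) · (10N/e)^(10N),
  N! ~ sqrt(2π N) · (N/e)^N,
  (9N)! ~ sqrt(2π·9N) · (9N/e)^(9N).
The exponential factors combine to (10N)^(10N) / (N^N · (9N)^(9N)) = 10^(10N)/9^(9N) = (10^10/9^9)^N = (10000000000/387420489)^N.
The square-root prefactors combine to sqrt(2π·10N) / (sqrt(2π N)·sqrt(2π·9N)) = sqrt(10 / (2π·9·N)) = sqrt(5/(9π·30n)).
Substituting N = 30n: C(300n, 30n) ~ (10000000000/387420489)^(30n) · sqrt(5/(9π·30n)).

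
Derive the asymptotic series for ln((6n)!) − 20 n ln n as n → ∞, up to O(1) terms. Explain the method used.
ln((6n)!) − 20 n ln n = −14 n ln n + 6(ln 6 − 1) n + (1/2) ln(2π·6n) + O(1/n)

Stirling: ln((6n)!) = 6n ln(6n) − 6n + (1/2) ln(2π·6n) + O(1/n).
Expand 6n ln(6n) = 6n (ln n + ln 6) = 6n ln n + 6n ln 6.
Subtract 20n ln n: leading term is (6 − 20) n ln n = −14 n ln n. The next term is 6n ln 6 − 6n = 6(ln 6 − 1) n. Then the (1/2) ln(2π·6n) correction.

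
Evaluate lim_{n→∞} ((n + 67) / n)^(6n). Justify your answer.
lim = e^402

Rewrite as (1 + 67/n)^(6n). By the standard limit (1 + x/n)^n → e^x, we have (1 + 67/n)^n → e^67, and raising to the 6th power gives e^402.
More precisely, ln[(1 + 67/n)^(6n)] = 6n · ln(1 + 67/n) = 6n · (67/n + O(1/n^2)) = 402 + O(1/n) → 402.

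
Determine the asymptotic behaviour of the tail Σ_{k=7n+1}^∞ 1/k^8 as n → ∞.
Σ_{k>7n} 1/k^8 ~ 1/(7 · (7n)^7)

Compare to the integral: ∫_{7n}^∞ x^(−8) dx = [−x^(−7)/7]_{7n}^∞ = 1/((8−1)·(7n)^7). Euler-Maclaurin then gives
  Σ_{k>7n} 1/k^8 = ∫_{7n}^∞ dx/x^8 − 1/(2·(7n)^8) + O(1/(7n)^9).
(Equivalently this is ζ(8) − Σ_{k≤7n} 1/k^8.)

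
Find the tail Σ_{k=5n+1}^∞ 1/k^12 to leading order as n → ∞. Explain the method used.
Σ_{k>5n} 1/k^12 ~ 1/(11 · (5n)^11)

Compare to the integral: ∫_{5n}^∞ x^(−12) dx = [−x^(−11)/11]_{5n}^∞ = 1/((12−1)·(5n)^11). Euler-Maclaurin then gives
  Σ_{k>5n} 1/k^12 = ∫_{5n}^∞ dx/x^12 − 1/(2·(5n)^12) + O(1/(5n)^13).
(Equivalently this is ζ(12) − Σ_{k≤5n} 1/k^12.)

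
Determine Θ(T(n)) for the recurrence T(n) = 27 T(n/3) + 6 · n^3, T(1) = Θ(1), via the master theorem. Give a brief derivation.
T(n) = Θ(n^3 log n)

log_3 27 = 3, and f(n) = 6 · n^3 = Θ(n^(log_3 27)). This is Case 2 of the master theorem: T(n) = Θ(f(n) · log n) = Θ(n^3 log n).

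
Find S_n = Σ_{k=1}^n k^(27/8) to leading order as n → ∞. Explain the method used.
S_n ~ (8/35) · n^(35/8)

Integral comparison: Σ_{k=1}^n k^(27/8) = ∫_0^n x^(27/8) dx + O(n^(27/8)). The integral is n^(1 + 27/8) / (1 + 27/8) = n^((27+8)/8) / ((27+8)/8) = (8/35) · n^(35/8).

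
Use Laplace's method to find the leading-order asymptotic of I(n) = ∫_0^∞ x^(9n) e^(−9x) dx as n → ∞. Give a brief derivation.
I(n) ~ (sqrt(2π·9n) / 9) · (9n/(9e))^(9n)

Write the integrand as exp(9n ln x − 9x) and set f(x) = 9n ln x − 9x. Then f'(x) = 9n/x − 9 = 0 at x* = 9n/9, and f''(x*) = −9n/x*^2 = −9^2/(9n). Laplace's method (interior maximum) gives
  I(n) ~ e^(f(x*)) · sqrt(2π / |f''(x*)|)
        = exp(9n ln(9n/9) − 9n) · sqrt(2π · 9n / 9^2)
        = (9n/9)^(9n) e^(−9n) · sqrt(2π·9n) / 9
        = (sqrt(2π·9n) / 9) · (9n/(9e))^(9n).
This matches Γ(9n+1)/9^(9n+1) with Stirling applied to Γ.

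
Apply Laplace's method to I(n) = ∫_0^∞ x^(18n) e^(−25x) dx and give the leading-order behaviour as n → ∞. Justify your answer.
I(n) ~ (sqrt(2π·18n) / 25) · (18n/(25e))^(18n)

Write the integrand as exp(18n ln x − 25x) and set f(x) = 18n ln x − 25x. Then f'(x) = 18n/x − 25 = 0 at x* = 18n/25, and f''(x*) = −18n/x*^2 = −25^2/(18n). Laplace's method (interior maximum) gives
  I(n) ~ e^(f(x*)) · sqrt(2π / |f''(x*)|)
        = exp(18n ln(18n/25) − 18n) · sqrt(2π · 18n / 25^2)
        = (18n/25)^(18n) e^(−18n) · sqrt(2π·18n) / 25
        = (sqrt(2π·18n) / 25) · (18n/(25e))^(18n).
This matches Γ(18n+1)/25^(18n+1) with Stirling applied to Γ.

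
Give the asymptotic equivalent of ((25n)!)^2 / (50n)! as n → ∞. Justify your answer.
((25n)!)^2/(50n)! ~ ((2π·25n)^(1/2) / sqrt(2)) · 2^(−2·25n)  →  0

Write N = 25n. Stirling: N! ~ sqrt(2π N)(N/e)^N and (2N)! ~ sqrt(2π·2N)·(2N/e)^(2N).
  (N!)^2/(2N)! ~ (2π N)^(2/2) (N/e)^(2N) / [sqrt(2π·2N) (2N/e)^(2N)]
     = (2π N)^(2/2) / sqrt(2π·2N) · (N/(2N))^(2N)
     = (2π N)^((2−1)/2) / sqrt(2) · 2^(−2N).
Since 2^2 > 1, the factor 2^(−2N) decays exponentially, so the ratio → 0. Substituting N = 25n gives the stated form.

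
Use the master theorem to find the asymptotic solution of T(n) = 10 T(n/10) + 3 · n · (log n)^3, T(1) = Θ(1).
T(n) = Θ(n · (log n)^4)

Here log_10 10 = 1 and f(n) = 3 · n · (log n)^3 = Θ(n^(log_10 10) · (log n)^3). This is the extended Case 2 of the master theorem (f matches the critical exponent up to log factors), giving T(n) = Θ(n^(log_10 10) · (log n)^(3+1)) = Θ(n · (log n)^4).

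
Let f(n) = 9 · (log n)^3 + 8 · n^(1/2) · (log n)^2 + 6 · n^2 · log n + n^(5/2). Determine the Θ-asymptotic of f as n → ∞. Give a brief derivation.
f(n) ∈ Θ(n^(5/2))

Compare the terms by growth order. For large n, n^a · (log n)^b dominates n^a' · (log n)^b' iff a > a', or (a = a' and b > b'). Ranking the 4 terms shows the dominant one is n^(5/2). Hence f(n) ∈ Θ(n^(5/2)).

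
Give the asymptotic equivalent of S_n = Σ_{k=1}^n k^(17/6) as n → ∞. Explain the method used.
S_n ~ (6/23) · n^(23/6)

Integral comparison: Σ_{k=1}^n k^(17/6) = ∫_0^n x^(17/6) dx + O(n^(17/6)). The integral is n^(1 + 17/6) / (1 + 17/6) = n^((17+6)/6) / ((17+6)/6) = (6/23) · n^(23/6).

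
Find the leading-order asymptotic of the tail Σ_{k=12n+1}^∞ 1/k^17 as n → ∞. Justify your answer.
Σ_{k>12n} 1/k^17 ~ 1/(16 · (12n)^16)

Compare to the integral: ∫_{12n}^∞ x^(−17) dx = [−x^(−16)/16]_{12n}^∞ = 1/((17−1)·(12n)^16). Euler-Maclaurin then gives
  Σ_{k>12n} 1/k^17 = ∫_{12n}^∞ dx/x^17 − 1/(2·(12n)^17) + O(1/(12n)^18).
(Equivalently this is ζ(17) − Σ_{k≤12n} 1/k^17.)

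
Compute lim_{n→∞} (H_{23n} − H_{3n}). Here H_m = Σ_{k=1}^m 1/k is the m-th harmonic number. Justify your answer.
lim = ln(23/3)

Euler-Maclaurin gives H_m = ln m + γ + 1/(2m) + O(1/m^2). The γ and O(1/m) terms cancel in the difference:
  H_{23n} − H_{3n} = ln(23n) − ln(3n) + O(1/n) = ln(23/3) + O(1/n).
Hence the limit is ln(23/3).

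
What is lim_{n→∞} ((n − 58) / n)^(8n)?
lim = e^(−464)

Rewrite as (1 − 58/n)^(8n). By the standard limit (1 + x/n)^n → e^x, we have (1 − 58/n)^n → e^(−58), and raising to the 8th power gives e^(−464).
More precisely, ln[(1 − 58/n)^(8n)] = 8n · ln(1 − 58/n) = 8n · (-58/n + O(1/n^2)) = -464 + O(1/n) → -464.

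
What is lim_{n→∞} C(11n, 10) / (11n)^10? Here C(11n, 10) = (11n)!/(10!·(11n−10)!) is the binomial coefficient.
lim = 1/10! = 1/3628800

With N = 11n → ∞: C(N, 10) / N^10 = [N(N−1)…(N−9)] / (10! · N^10) = (1/10!) · 1 · (1 − 1/(11n)) · … · (1 − 9/(11n)). Each factor → 1 as N → ∞, so the limit is 1/10! = 1/3628800.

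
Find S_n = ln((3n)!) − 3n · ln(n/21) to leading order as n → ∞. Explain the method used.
S_n ~ 3n · (ln 63 − 1) + O(ln n)

Stirling: ln((3n)!) = 3n ln(3n) − 3n + O(ln n).
  S_n = 3n ln(3n) − 3n − 3n ln(n/21) + O(ln n)
      = 3n ln(3n) − 3n ln n + 3n ln 21 − 3n + O(ln n)
      = 3n ln 3 + 3n ln 21 − 3n + O(ln n)
      = 3n (ln 63 − 1) + O(ln n).
Numerically ln(63) − 1 ≈ 3.1431.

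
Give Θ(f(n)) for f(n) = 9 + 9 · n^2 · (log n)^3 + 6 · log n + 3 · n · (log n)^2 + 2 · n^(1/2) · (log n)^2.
f(n) ∈ Θ(n^2 · (log n)^3)

Compare the terms by growth order. For large n, n^a · (log n)^b dominates n^a' · (log n)^b' iff a > a', or (a = a' and b > b'). Ranking the 5 terms shows the dominant one is 9 · n^2 · (log n)^3. Hence f(n) ∈ Θ(n^2 · (log n)^3).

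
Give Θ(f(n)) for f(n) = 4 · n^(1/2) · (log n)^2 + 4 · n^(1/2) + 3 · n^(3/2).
f(n) ∈ Θ(n^(3/2))

Compare the terms by growth order. For large n, n^a · (log n)^b dominates n^a' · (log n)^b' iff a > a', or (a = a' and b > b'). Ranking the 3 terms shows the dominant one is 3 · n^(3/2). Hence f(n) ∈ Θ(n^(3/2)).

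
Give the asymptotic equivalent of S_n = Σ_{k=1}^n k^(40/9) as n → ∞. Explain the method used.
S_n ~ (9/49) · n^(49/9)

Integral comparison: Σ_{k=1}^n k^(40/9) = ∫_0^n x^(40/9) dx + O(n^(40/9)). The integral is n^(1 + 40/9) / (1 + 40/9) = n^((40+9)/9) / ((40+9)/9) = (9/49) · n^(49/9).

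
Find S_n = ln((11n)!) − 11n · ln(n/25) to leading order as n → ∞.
S_n ~ 11n · (ln 275 − 1) + O(ln n)

Stirling: ln((11n)!) = 11n ln(11n) − 11n + O(ln n).
  S_n = 11n ln(11n) − 11n − 11n ln(n/25) + O(ln n)
      = 11n ln(11n) − 11n ln n + 11n ln 25 − 11n + O(ln n)
      = 11n ln 11 + 11n ln 25 − 11n + O(ln n)
      = 11n (ln 275 − 1) + O(ln n).
Numerically ln(275) − 1 ≈ 4.6168.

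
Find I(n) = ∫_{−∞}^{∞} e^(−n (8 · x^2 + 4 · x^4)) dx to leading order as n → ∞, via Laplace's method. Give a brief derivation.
I(n) ~ sqrt(π/(8n))

φ(x) = 8 · x^2 + 4 · x^4 has its unique global minimum at x* = 0 (since φ'(x) = 16x + 16x^3 = 0 only at x = 0 for real x with both coefficients positive, and φ → ∞ as |x| → ∞). At x* = 0, φ(0) = 0 and φ''(0) = 16. Laplace's method then gives
  I(n) ~ sqrt(2π / (n · φ''(0))) · e^(−n φ(0)) = sqrt(2π / (16n)) = sqrt(π/(8n)).
The 4 · x^4 term contributes only at subleading order (an O(1/n) relative correction).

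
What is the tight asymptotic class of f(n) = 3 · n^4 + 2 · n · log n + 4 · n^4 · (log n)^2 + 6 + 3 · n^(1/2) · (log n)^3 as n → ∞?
f(n) ∈ Θ(n^4 · (log n)^2)

Compare the terms by growth order. For large n, n^a · (log n)^b dominates n^a' · (log n)^b' iff a > a', or (a = a' and b > b'). Ranking the 5 terms shows the dominant one is 4 · n^4 · (log n)^2. Hence f(n) ∈ Θ(n^4 · (log n)^2).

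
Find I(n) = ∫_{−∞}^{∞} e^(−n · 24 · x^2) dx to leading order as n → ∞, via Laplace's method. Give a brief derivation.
I(n) = sqrt(π/(24n))

Here φ(x) = 24 · x^2 has its unique minimum at x* = 0 with φ(x*) = 0 and φ''(x*) = 48. Laplace's method gives
  I(n) ~ e^(−n φ(x*)) · sqrt(2π / (n · φ''(x*))) = sqrt(2π / (48n)) = sqrt(π/(24n)).
This is exact: substituting u = (x − 0)·sqrt(24n) gives I(n) = (1/sqrt(24n)) ∫_{−∞}^{∞} e^(−u^2) du = sqrt(π/(24n)).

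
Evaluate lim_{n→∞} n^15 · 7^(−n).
lim = 0

Exponentials with base > 1 dominate every fixed polynomial: for any fixed c, n^c / 7^n → 0 as n → ∞ (e.g. by the ratio test, or by writing 7^n = e^(n ln 7) and noting e^(n ln 7) / n^c → ∞). Hence n^15 · 7^(−n) = n^15 / 7^n → 0.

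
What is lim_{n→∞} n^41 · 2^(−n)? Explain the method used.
lim = 0

Exponentials with base > 1 dominate every fixed polynomial: for any fixed c, n^c / 2^n → 0 as n → ∞ (e.g. by the ratio test, or by writing 2^n = e^(n ln 2) and noting e^(n ln 2) / n^c → ∞). Hence n^41 · 2^(−n) = n^41 / 2^n → 0.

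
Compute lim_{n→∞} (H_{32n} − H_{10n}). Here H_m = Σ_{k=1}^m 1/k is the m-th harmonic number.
lim = ln(32/10) = ln(16/5)

Euler-Maclaurin gives H_m = ln m + γ + 1/(2m) + O(1/m^2). The γ and O(1/m) terms cancel in the difference:
  H_{32n} − H_{10n} = ln(32n) − ln(10n) + O(1/n) = ln(32/10) + O(1/n).
Hence the limit is ln(32/10) = ln(16/5).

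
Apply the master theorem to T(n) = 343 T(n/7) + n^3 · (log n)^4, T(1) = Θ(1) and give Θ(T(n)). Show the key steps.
T(n) = Θ(n^3 · (log n)^5)

Here log_7 343 = 3 and f(n) = n^3 · (log n)^4 = Θ(n^(log_7 343) · (log n)^4). This is the extended Case 2 of the master theorem (f matches the critical exponent up to log factors), giving T(n) = Θ(n^(log_7 343) · (log n)^(4+1)) = Θ(n^3 · (log n)^5).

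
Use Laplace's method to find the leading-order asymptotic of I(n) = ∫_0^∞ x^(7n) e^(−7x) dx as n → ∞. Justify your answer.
I(n) ~ (sqrt(2π·7n) / 7) · (7n/(7e))^(7n)

Write the integrand as exp(7n ln x − 7x) and set f(x) = 7n ln x − 7x. Then f'(x) = 7n/x − 7 = 0 at x* = 7n/7, and f''(x*) = −7n/x*^2 = −7^2/(7n). Laplace's method (interior maximum) gives
  I(n) ~ e^(f(x*)) · sqrt(2π / |f''(x*)|)
        = exp(7n ln(7n/7) − 7n) · sqrt(2π · 7n / 7^2)
        = (7n/7)^(7n) e^(−7n) · sqrt(2π·7n) / 7
        = (sqrt(2π·7n) / 7) · (7n/(7e))^(7n).
This matches Γ(7n+1)/7^(7n+1) with Stirling applied to Γ.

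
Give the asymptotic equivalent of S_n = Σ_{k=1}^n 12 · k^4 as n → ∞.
S_n ~ 12 · n^5 / 5

By integral comparison (Euler-Maclaurin), Σ_{k=1}^n 12 · k^4 = 12 · ∫_0^n x^4 dx + O(n^4) = 12 · n^5/5 + O(n^4). (Equivalently, Faulhaber's formula gives the same leading term.)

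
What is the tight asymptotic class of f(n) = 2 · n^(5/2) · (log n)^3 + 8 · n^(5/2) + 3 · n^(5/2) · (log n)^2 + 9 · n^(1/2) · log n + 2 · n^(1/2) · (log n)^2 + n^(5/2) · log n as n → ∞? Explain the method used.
f(n) ∈ Θ(n^(5/2) · (log n)^3)

Compare the terms by growth order. For large n, n^a · (log n)^b dominates n^a' · (log n)^b' iff a > a', or (a = a' and b > b'). Ranking the 6 terms shows the dominant one is 2 · n^(5/2) · (log n)^3. Hence f(n) ∈ Θ(n^(5/2) · (log n)^3).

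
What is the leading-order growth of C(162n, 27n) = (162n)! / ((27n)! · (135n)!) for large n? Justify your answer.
C(162n, 27n) ~ (46656/3125)^(27n) · sqrt(3/(5π·27n))

Write N = 27n. Apply Stirling to each factorial:
  (6N)! ~ sqrt(2π·6N) · (6N/e)^(6N),
  N! ~ sqrt(2π N) · (N/e)^N,
  (5N)! ~ sqrt(2π·5N) · (5N/e)^(5N).
The exponential factors combine to (6N)^(6N) / (N^N · (5N)^(5N)) = 6^(6N)/5^(5N) = (6^6/5^5)^N = (46656/3125)^N.
The square-root prefactors combine to sqrt(2π·6N) / (sqrt(2π N)·sqrt(2π·5N)) = sqrt(6 / (2π·5·N)) = sqrt(3/(5π·27n)).
Substituting N = 27n: C(162n, 27n) ~ (46656/3125)^(27n) · sqrt(3/(5π·27n)).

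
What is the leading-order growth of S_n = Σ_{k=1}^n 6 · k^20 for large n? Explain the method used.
S_n ~ 2 · n^21 / 7

By integral comparison (Euler-Maclaurin), Σ_{k=1}^n 6 · k^20 = 6 · ∫_0^n x^20 dx + O(n^20) = 6 · n^21/21 = 2 · n^21 / 7 + O(n^20). (Equivalently, Faulhaber's formula gives the same leading term.)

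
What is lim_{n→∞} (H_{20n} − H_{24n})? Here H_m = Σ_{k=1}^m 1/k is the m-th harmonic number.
lim = ln(20/24) = ln(5/6)

Euler-Maclaurin gives H_m = ln m + γ + 1/(2m) + O(1/m^2). The γ and O(1/m) terms cancel in the difference:
  H_{20n} − H_{24n} = ln(20n) − ln(24n) + O(1/n) = ln(20/24) + O(1/n).
Hence the limit is ln(20/24) = ln(5/6).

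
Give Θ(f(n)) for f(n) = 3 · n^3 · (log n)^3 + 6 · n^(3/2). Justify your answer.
f(n) ∈ Θ(n^3 · (log n)^3)

Compare the terms by growth order. For large n, n^a · (log n)^b dominates n^a' · (log n)^b' iff a > a', or (a = a' and b > b'). Ranking the 2 terms shows the dominant one is 3 · n^3 · (log n)^3. Hence f(n) ∈ Θ(n^3 · (log n)^3).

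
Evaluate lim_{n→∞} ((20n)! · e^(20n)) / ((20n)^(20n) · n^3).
lim = 0

Stirling: (20n)! ~ sqrt(2π·20n) · (20n/e)^(20n). Hence
  (20n)! · e^(20n) / (20n)^(20n) ~ sqrt(2π·20n).
Dividing by n^3: sqrt(2π·20n) / n^3 = sqrt(2π·20) · n^((1−6)/2), so the expression behaves like sqrt(2π·20) · n^((1−6)/2) → 0.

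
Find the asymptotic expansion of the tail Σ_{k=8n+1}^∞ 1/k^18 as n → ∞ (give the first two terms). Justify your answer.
Σ_{k>8n} 1/k^18 = 1/(17 · (8n)^17) − 1/(2 · (8n)^18) + O(1/(8n)^19)

Compare to the integral: ∫_{8n}^∞ x^(−18) dx = [−x^(−17)/17]_{8n}^∞ = 1/((18−1)·(8n)^17). The Euler-Maclaurin correction adds −f(8n)/2 = −1/(2·(8n)^18). Euler-Maclaurin then gives
  Σ_{k>8n} 1/k^18 = ∫_{8n}^∞ dx/x^18 − 1/(2·(8n)^18) + O(1/(8n)^19).
(Equivalently this is ζ(18) − Σ_{k≤8n} 1/k^18.)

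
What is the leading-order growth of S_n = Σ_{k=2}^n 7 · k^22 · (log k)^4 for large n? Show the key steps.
S_n ~ 7 · n^23 · (log n)^4 / 23

By integral comparison, S_n = ∫_1^n 7 · x^22 · (log x)^4 dx + O(n^22 · (log n)^4). For the integral, the leading term of ∫_1^n x^22 (log x)^4 dx is n^23/23 · (log n)^4 (by repeated integration by parts; each step lowers the log-exponent and produces a relatively O(1/log n) correction). Hence S_n ~ 7 · n^23 · (log n)^4 / 23.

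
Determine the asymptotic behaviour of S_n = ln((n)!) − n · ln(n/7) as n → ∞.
S_n ~ n · (ln 7 − 1) + O(ln n)

Stirling: ln((n)!) = n ln(n) − n + O(ln n).
  S_n = n ln(n) − n − n ln(n/7) + O(ln n)
      = n ln(n) − n ln n + n ln 7 − n + O(ln n)
      = n ln 7 − n + O(ln n)
      = n (ln 7 − 1) + O(ln n).
Numerically ln(7) − 1 ≈ 0.9459.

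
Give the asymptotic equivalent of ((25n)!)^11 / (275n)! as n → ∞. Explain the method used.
((25n)!)^11/(275n)! ~ ((2π·25n)^(10/2) / sqrt(11)) · 11^(−11·25n)  →  0

Write N = 25n. Stirling: N! ~ sqrt(2π N)(N/e)^N and (11N)! ~ sqrt(2π·11N)·(11N/e)^(11N).
  (N!)^11/(11N)! ~ (2π N)^(11/2) (N/e)^(11N) / [sqrt(2π·11N) (11N/e)^(11N)]
     = (2π N)^(11/2) / sqrt(2π·11N) · (N/(11N))^(11N)
     = (2π N)^((11−1)/2) / sqrt(11) · 11^(−11N).
Since 11^11 > 1, the factor 11^(−11N) decays exponentially, so the ratio → 0. Substituting N = 25n gives the stated form.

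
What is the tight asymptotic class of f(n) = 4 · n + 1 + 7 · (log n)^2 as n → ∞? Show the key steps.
f(n) ∈ Θ(n)

Compare the terms by growth order. For large n, n^a · (log n)^b dominates n^a' · (log n)^b' iff a > a', or (a = a' and b > b'). Ranking the 3 terms shows the dominant one is 4 · n. Hence f(n) ∈ Θ(n).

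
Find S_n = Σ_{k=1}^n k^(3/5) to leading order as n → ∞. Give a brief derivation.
S_n ~ (5/8) · n^(8/5)

Integral comparison: Σ_{k=1}^n k^(3/5) = ∫_0^n x^(3/5) dx + O(n^(3/5)). The integral is n^(1 + 3/5) / (1 + 3/5) = n^((3+5)/5) / ((3+5)/5) = (5/8) · n^(8/5).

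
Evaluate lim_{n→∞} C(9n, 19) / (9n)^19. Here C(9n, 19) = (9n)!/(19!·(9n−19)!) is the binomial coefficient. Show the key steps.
lim = 1/19! = 1/121645100408832000

With N = 9n → ∞: C(N, 19) / N^19 = [N(N−1)…(N−18)] / (19! · N^19) = (1/19!) · 1 · (1 − 1/(9n)) · … · (1 − 18/(9n)). Each factor → 1 as N → ∞, so the limit is 1/19! = 1/121645100408832000.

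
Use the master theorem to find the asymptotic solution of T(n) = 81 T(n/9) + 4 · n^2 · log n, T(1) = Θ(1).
T(n) = Θ(n^2 · (log n)^2)

Here log_9 81 = 2 and f(n) = 4 · n^2 · log n = Θ(n^(log_9 81) · (log n)^1). This is the extended Case 2 of the master theorem (f matches the critical exponent up to log factors), giving T(n) = Θ(n^(log_9 81) · (log n)^(1+1)) = Θ(n^2 · (log n)^2).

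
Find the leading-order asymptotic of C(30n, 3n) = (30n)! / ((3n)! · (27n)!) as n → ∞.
C(30n, 3n) ~ (10000000000/387420489)^(3n) · sqrt(5/(9π·3n))

Write N = 3n. Apply Stirling to each factorial:
  (10N)! ~ sqrt(2π·10N) · (10N/e)^(10N),
  N! ~ sqrt(2π N) · (N/e)^N,
  (9N)! ~ sqrt(2π·9N) · (9N/e)^(9N).
The exponential factors combine to (10N)^(10N) / (N^N · (9N)^(9N)) = 10^(10N)/9^(9N) = (10^10/9^9)^N = (10000000000/387420489)^N.
The square-root prefactors combine to sqrt(2π·10N) / (sqrt(2π N)·sqrt(2π·9N)) = sqrt(10 / (2π·9·N)) = sqrt(5/(9π·3n)).
Substituting N = 3n: C(30n, 3n) ~ (10000000000/387420489)^(3n) · sqrt(5/(9π·3n)).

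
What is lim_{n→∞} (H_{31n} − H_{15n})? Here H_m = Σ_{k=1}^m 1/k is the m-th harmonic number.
lim = ln(31/15)

Euler-Maclaurin gives H_m = ln m + γ + 1/(2m) + O(1/m^2). The γ and O(1/m) terms cancel in the difference:
  H_{31n} − H_{15n} = ln(31n) − ln(15n) + O(1/n) = ln(31/15) + O(1/n).
Hence the limit is ln(31/15).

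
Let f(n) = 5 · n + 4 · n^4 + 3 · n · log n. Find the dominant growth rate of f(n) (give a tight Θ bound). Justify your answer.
f(n) ∈ Θ(n^4)

Compare the terms by growth order. For large n, n^a · (log n)^b dominates n^a' · (log n)^b' iff a > a', or (a = a' and b > b'). Ranking the 3 terms shows the dominant one is 4 · n^4. Hence f(n) ∈ Θ(n^4).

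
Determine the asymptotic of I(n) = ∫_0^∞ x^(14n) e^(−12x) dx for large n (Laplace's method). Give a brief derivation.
I(n) ~ (sqrt(2π·14n) / 12) · (14n/(12e))^(14n)

Write the integrand as exp(14n ln x − 12x) and set f(x) = 14n ln x − 12x. Then f'(x) = 14n/x − 12 = 0 at x* = 14n/12, and f''(x*) = −14n/x*^2 = −12^2/(14n). Laplace's method (interior maximum) gives
  I(n) ~ e^(f(x*)) · sqrt(2π / |f''(x*)|)
        = exp(14n ln(14n/12) − 14n) · sqrt(2π · 14n / 12^2)
        = (14n/12)^(14n) e^(−14n) · sqrt(2π·14n) / 12
        = (sqrt(2π·14n) / 12) · (14n/(12e))^(14n).
This matches Γ(14n+1)/12^(14n+1) with Stirling applied to Γ.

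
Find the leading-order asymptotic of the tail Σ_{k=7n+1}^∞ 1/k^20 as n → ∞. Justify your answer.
Σ_{k>7n} 1/k^20 ~ 1/(19 · (7n)^19)

Compare to the integral: ∫_{7n}^∞ x^(−20) dx = [−x^(−19)/19]_{7n}^∞ = 1/((20−1)·(7n)^19). Euler-Maclaurin then gives
  Σ_{k>7n} 1/k^20 = ∫_{7n}^∞ dx/x^20 − 1/(2·(7n)^20) + O(1/(7n)^21).
(Equivalently this is ζ(20) − Σ_{k≤7n} 1/k^20.)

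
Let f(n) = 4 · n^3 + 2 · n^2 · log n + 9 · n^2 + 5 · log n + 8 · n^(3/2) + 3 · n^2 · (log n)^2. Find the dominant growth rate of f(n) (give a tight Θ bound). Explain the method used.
f(n) ∈ Θ(n^3)

Compare the terms by growth order. For large n, n^a · (log n)^b dominates n^a' · (log n)^b' iff a > a', or (a = a' and b > b'). Ranking the 6 terms shows the dominant one is 4 · n^3. Hence f(n) ∈ Θ(n^3).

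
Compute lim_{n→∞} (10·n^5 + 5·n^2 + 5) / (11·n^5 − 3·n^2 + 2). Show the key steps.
lim = 10/11

For large n the leading n^5 terms dominate both numerator and denominator. Dividing top and bottom by n^5, every other term tends to 0, leaving 10/11.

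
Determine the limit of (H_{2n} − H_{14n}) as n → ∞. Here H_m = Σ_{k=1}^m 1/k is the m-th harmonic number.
lim = ln(2/14) = −ln 7

Euler-Maclaurin gives H_m = ln m + γ + 1/(2m) + O(1/m^2). The γ and O(1/m) terms cancel in the difference:
  H_{2n} − H_{14n} = ln(2n) − ln(14n) + O(1/n) = ln(2/14) + O(1/n).
Hence the limit is ln(2/14) = −ln 7.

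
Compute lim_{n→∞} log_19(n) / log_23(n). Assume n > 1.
lim = ln(23) / ln(19) = log_19(23)

Change of base: log_19(n) = ln n / ln 19 and log_23(n) = ln n / ln 23. The ratio is (ln n / ln 19) · (ln 23 / ln n) = ln 23 / ln 19, a constant independent of n. So the limit is ln 23 / ln 19 = log_19(23).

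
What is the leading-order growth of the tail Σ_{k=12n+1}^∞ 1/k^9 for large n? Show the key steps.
Σ_{k>12n} 1/k^9 ~ 1/(8 · (12n)^8)

Compare to the integral: ∫_{12n}^∞ x^(−9) dx = [−x^(−8)/8]_{12n}^∞ = 1/((9−1)·(12n)^8). Euler-Maclaurin then gives
  Σ_{k>12n} 1/k^9 = ∫_{12n}^∞ dx/x^9 − 1/(2·(12n)^9) + O(1/(12n)^10).
(Equivalently this is ζ(9) − Σ_{k≤12n} 1/k^9.)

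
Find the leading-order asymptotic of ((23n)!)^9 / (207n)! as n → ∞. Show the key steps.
((23n)!)^9/(207n)! ~ ((2π·23n)^(8/2) / 3) · 9^(−9·23n)  →  0

Write N = 23n. Stirling: N! ~ sqrt(2π N)(N/e)^N and (9N)! ~ sqrt(2π·9N)·(9N/e)^(9N).
  (N!)^9/(9N)! ~ (2π N)^(9/2) (N/e)^(9N) / [sqrt(2π·9N) (9N/e)^(9N)]
     = (2π N)^(9/2) / sqrt(2π·9N) · (N/(9N))^(9N)
     = (2π N)^((9−1)/2) / 3 · 9^(−9N).
Since 9^9 > 1, the factor 9^(−9N) decays exponentially, so the ratio → 0. Substituting N = 23n gives the stated form.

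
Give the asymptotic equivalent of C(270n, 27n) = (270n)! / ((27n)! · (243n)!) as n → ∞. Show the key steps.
C(270n, 27n) ~ (10000000000/387420489)^(27n) · sqrt(5/(9π·27n))

Write N = 27n. Apply Stirling to each factorial:
  (10N)! ~ sqrt(2π·10N) · (10N/e)^(10N),
  N! ~ sqrt(2π N) · (N/e)^N,
  (9N)! ~ sqrt(2π·9N) · (9N/e)^(9N).
The exponential factors combine to (10N)^(10N) / (N^N · (9N)^(9N)) = 10^(10N)/9^(9N) = (10^10/9^9)^N = (10000000000/387420489)^N.
The square-root prefactors combine to sqrt(2π·10N) / (sqrt(2π N)·sqrt(2π·9N)) = sqrt(10 / (2π·9·N)) = sqrt(5/(9π·27n)).
Substituting N = 27n: C(270n, 27n) ~ (10000000000/387420489)^(27n) · sqrt(5/(9π·27n)).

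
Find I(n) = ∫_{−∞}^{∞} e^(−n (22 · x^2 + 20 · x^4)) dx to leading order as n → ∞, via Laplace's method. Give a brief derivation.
I(n) ~ sqrt(π/(22n))

φ(x) = 22 · x^2 + 20 · x^4 has its unique global minimum at x* = 0 (since φ'(x) = 44x + 80x^3 = 0 only at x = 0 for real x with both coefficients positive, and φ → ∞ as |x| → ∞). At x* = 0, φ(0) = 0 and φ''(0) = 44. Laplace's method then gives
  I(n) ~ sqrt(2π / (n · φ''(0))) · e^(−n φ(0)) = sqrt(2π / (44n)) = sqrt(π/(22n)).
The 20 · x^4 term contributes only at subleading order (an O(1/n) relative correction).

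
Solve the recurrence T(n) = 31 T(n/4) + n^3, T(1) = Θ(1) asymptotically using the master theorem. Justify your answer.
T(n) = Θ(n^3)

log_4 31 ≈ 2.477. f(n) = n^3 dominates n^(log_4 31) since 3 > 2.477, and the regularity condition a·f(n/b) = 31·(n/4)^3 = (31/64)·n^3 ≤ c·f(n) holds with c = 31/64 ≈ 0.484 < 1. So this is Case 3: T(n) = Θ(f(n)) = Θ(n^3).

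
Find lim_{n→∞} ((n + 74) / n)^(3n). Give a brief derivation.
lim = e^222

Rewrite as (1 + 74/n)^(3n). By the standard limit (1 + x/n)^n → e^x, we have (1 + 74/n)^n → e^74, and raising to the 3rd power gives e^222.
More precisely, ln[(1 + 74/n)^(3n)] = 3n · ln(1 + 74/n) = 3n · (74/n + O(1/n^2)) = 222 + O(1/n) → 222.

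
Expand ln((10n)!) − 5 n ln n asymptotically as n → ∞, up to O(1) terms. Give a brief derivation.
ln((10n)!) − 5 n ln n = 5 n ln n + 10(ln 10 − 1) n + (1/2) ln(2π·10n) + O(1/n)

Stirling: ln((10n)!) = 10n ln(10n) − 10n + (1/2) ln(2π·10n) + O(1/n).
Expand 10n ln(10n) = 10n (ln n + ln 10) = 10n ln n + 10n ln 10.
Subtract 5n ln n: leading term is (10 − 5) n ln n = 5 n ln n. The next term is 10n ln 10 − 10n = 10(ln 10 − 1) n. Then the (1/2) ln(2π·10n) correction.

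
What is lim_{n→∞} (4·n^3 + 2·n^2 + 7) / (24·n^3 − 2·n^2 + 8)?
lim = 4/24 = 1/6

For large n the leading n^3 terms dominate both numerator and denominator. Dividing top and bottom by n^3, every other term tends to 0, leaving 4/24 = 1/6.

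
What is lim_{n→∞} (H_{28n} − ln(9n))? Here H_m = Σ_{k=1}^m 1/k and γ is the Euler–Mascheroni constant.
lim = ln(28/9) + γ

By Euler-Maclaurin, H_m = ln m + γ + O(1/m). So
  H_{28n} − ln(9n) = ln(28n) + γ − ln(9n) + O(1/n)
                       = ln(28/9) + γ + O(1/n).
Hence the limit is ln(28/9) + γ.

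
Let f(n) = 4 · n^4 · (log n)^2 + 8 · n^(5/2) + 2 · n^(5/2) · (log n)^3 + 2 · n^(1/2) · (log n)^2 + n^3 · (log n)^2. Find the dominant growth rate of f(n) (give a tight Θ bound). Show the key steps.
f(n) ∈ Θ(n^4 · (log n)^2)

Compare the terms by growth order. For large n, n^a · (log n)^b dominates n^a' · (log n)^b' iff a > a', or (a = a' and b > b'). Ranking the 5 terms shows the dominant one is 4 · n^4 · (log n)^2. Hence f(n) ∈ Θ(n^4 · (log n)^2).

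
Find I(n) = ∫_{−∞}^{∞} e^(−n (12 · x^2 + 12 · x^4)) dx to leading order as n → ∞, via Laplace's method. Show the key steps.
I(n) ~ sqrt(π/(12n))

φ(x) = 12 · x^2 + 12 · x^4 has its unique global minimum at x* = 0 (since φ'(x) = 24x + 48x^3 = 0 only at x = 0 for real x with both coefficients positive, and φ → ∞ as |x| → ∞). At x* = 0, φ(0) = 0 and φ''(0) = 24. Laplace's method then gives
  I(n) ~ sqrt(2π / (n · φ''(0))) · e^(−n φ(0)) = sqrt(2π / (24n)) = sqrt(π/(12n)).
The 12 · x^4 term contributes only at subleading order (an O(1/n) relative correction).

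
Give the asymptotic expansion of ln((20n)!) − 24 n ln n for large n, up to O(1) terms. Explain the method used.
ln((20n)!) − 24 n ln n = −4 n ln n + 20(ln 20 − 1) n + (1/2) ln(2π·20n) + O(1/n)

Stirling: ln((20n)!) = 20n ln(20n) − 20n + (1/2) ln(2π·20n) + O(1/n).
Expand 20n ln(20n) = 20n (ln n + ln 20) = 20n ln n + 20n ln 20.
Subtract 24n ln n: leading term is (20 − 24) n ln n = −4 n ln n. The next term is 20n ln 20 − 20n = 20(ln 20 − 1) n. Then the (1/2) ln(2π·20n) correction.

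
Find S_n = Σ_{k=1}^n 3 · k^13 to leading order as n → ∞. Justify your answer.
S_n ~ 3 · n^14 / 14

By integral comparison (Euler-Maclaurin), Σ_{k=1}^n 3 · k^13 = 3 · ∫_0^n x^13 dx + O(n^13) = 3 · n^14/14 + O(n^13). (Equivalently, Faulhaber's formula gives the same leading term.)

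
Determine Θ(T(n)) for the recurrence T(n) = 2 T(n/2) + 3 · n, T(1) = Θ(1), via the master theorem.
T(n) = Θ(n log n)

log_2 2 = 1, and f(n) = 3 · n = Θ(n^(log_2 2)). This is Case 2 of the master theorem: T(n) = Θ(f(n) · log n) = Θ(n log n).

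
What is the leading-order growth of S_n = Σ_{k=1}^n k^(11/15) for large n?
S_n ~ (15/26) · n^(26/15)

Integral comparison: Σ_{k=1}^n k^(11/15) = ∫_0^n x^(11/15) dx + O(n^(11/15)). The integral is n^(1 + 11/15) / (1 + 11/15) = n^((11+15)/15) / ((11+15)/15) = (15/26) · n^(26/15).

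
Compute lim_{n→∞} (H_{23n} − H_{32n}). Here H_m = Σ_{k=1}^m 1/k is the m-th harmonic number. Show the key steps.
lim = ln(23/32)

Euler-Maclaurin gives H_m = ln m + γ + 1/(2m) + O(1/m^2). The γ and O(1/m) terms cancel in the difference:
  H_{23n} − H_{32n} = ln(23n) − ln(32n) + O(1/n) = ln(23/32) + O(1/n).
Hence the limit is ln(23/32).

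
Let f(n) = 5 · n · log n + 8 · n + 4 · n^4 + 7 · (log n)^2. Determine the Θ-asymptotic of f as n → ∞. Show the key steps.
f(n) ∈ Θ(n^4)

Compare the terms by growth order. For large n, n^a · (log n)^b dominates n^a' · (log n)^b' iff a > a', or (a = a' and b > b'). Ranking the 4 terms shows the dominant one is 4 · n^4. Hence f(n) ∈ Θ(n^4).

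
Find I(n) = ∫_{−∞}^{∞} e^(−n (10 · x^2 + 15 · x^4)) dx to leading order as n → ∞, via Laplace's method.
I(n) ~ sqrt(π/(10n))

φ(x) = 10 · x^2 + 15 · x^4 has its unique global minimum at x* = 0 (since φ'(x) = 20x + 60x^3 = 0 only at x = 0 for real x with both coefficients positive, and φ → ∞ as |x| → ∞). At x* = 0, φ(0) = 0 and φ''(0) = 20. Laplace's method then gives
  I(n) ~ sqrt(2π / (n · φ''(0))) · e^(−n φ(0)) = sqrt(2π / (20n)) = sqrt(π/(10n)).
The 15 · x^4 term contributes only at subleading order (an O(1/n) relative correction).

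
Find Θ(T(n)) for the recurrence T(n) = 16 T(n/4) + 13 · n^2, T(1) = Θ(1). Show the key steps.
T(n) = Θ(n^2 log n)

log_4 16 = 2, and f(n) = 13 · n^2 = Θ(n^(log_4 16)). This is Case 2 of the master theorem: T(n) = Θ(f(n) · log n) = Θ(n^2 log n).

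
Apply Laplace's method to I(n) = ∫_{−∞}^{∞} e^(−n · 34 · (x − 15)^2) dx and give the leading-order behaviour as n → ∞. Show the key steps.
I(n) = sqrt(π/(34n))

Here φ(x) = 34 · (x − 15)^2 has its unique minimum at x* = 15 with φ(x*) = 0 and φ''(x*) = 68. Laplace's method gives
  I(n) ~ e^(−n φ(x*)) · sqrt(2π / (n · φ''(x*))) = sqrt(2π / (68n)) = sqrt(π/(34n)).
This is exact: substituting u = (x − 15)·sqrt(34n) gives I(n) = (1/sqrt(34n)) ∫_{−∞}^{∞} e^(−u^2) du = sqrt(π/(34n)).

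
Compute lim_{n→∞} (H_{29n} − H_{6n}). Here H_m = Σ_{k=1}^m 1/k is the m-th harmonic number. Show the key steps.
lim = ln(29/6)

Euler-Maclaurin gives H_m = ln m + γ + 1/(2m) + O(1/m^2). The γ and O(1/m) terms cancel in the difference:
  H_{29n} − H_{6n} = ln(29n) − ln(6n) + O(1/n) = ln(29/6) + O(1/n).
Hence the limit is ln(29/6).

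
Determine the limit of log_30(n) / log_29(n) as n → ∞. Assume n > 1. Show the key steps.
lim = ln(29) / ln(30) = log_30(29)

Change of base: log_30(n) = ln n / ln 30 and log_29(n) = ln n / ln 29. The ratio is (ln n / ln 30) · (ln 29 / ln n) = ln 29 / ln 30, a constant independent of n. So the limit is ln 29 / ln 30 = log_30(29).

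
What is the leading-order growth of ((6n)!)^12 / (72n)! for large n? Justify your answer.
((6n)!)^12/(72n)! ~ ((2π·6n)^(11/2) / sqrt(12)) · 12^(−12·6n)  →  0

Write N = 6n. Stirling: N! ~ sqrt(2π N)(N/e)^N and (12N)! ~ sqrt(2π·12N)·(12N/e)^(12N).
  (N!)^12/(12N)! ~ (2π N)^(12/2) (N/e)^(12N) / [sqrt(2π·12N) (12N/e)^(12N)]
     = (2π N)^(12/2) / sqrt(2π·12N) · (N/(12N))^(12N)
     = (2π N)^((12−1)/2) / sqrt(12) · 12^(−12N).
Since 12^12 > 1, the factor 12^(−12N) decays exponentially, so the ratio → 0. Substituting N = 6n gives the stated form.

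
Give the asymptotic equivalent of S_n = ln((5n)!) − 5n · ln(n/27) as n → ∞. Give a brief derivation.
S_n ~ 5n · (ln 135 − 1) + O(ln n)

Stirling: ln((5n)!) = 5n ln(5n) − 5n + O(ln n).
  S_n = 5n ln(5n) − 5n − 5n ln(n/27) + O(ln n)
      = 5n ln(5n) − 5n ln n + 5n ln 27 − 5n + O(ln n)
      = 5n ln 5 + 5n ln 27 − 5n + O(ln n)
      = 5n (ln 135 − 1) + O(ln n).
Numerically ln(135) − 1 ≈ 3.9053.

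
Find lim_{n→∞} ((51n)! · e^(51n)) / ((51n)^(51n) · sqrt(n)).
lim = sqrt(2π·51)

Stirling: (51n)! ~ sqrt(2π·51n) · (51n/e)^(51n). Hence
  (51n)! · e^(51n) / (51n)^(51n) ~ sqrt(2π·51n).
Dividing by sqrt(n): sqrt(2π·51n) / sqrt(n) = sqrt(2π·51) · n^((1−1)/2), so the limit is sqrt(2π·51).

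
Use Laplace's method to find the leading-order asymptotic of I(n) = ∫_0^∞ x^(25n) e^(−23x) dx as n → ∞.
I(n) ~ (sqrt(2π·25n) / 23) · (25n/(23e))^(25n)

Write the integrand as exp(25n ln x − 23x) and set f(x) = 25n ln x − 23x. Then f'(x) = 25n/x − 23 = 0 at x* = 25n/23, and f''(x*) = −25n/x*^2 = −23^2/(25n). Laplace's method (interior maximum) gives
  I(n) ~ e^(f(x*)) · sqrt(2π / |f''(x*)|)
        = exp(25n ln(25n/23) − 25n) · sqrt(2π · 25n / 23^2)
        = (25n/23)^(25n) e^(−25n) · sqrt(2π·25n) / 23
        = (sqrt(2π·25n) / 23) · (25n/(23e))^(25n).
This matches Γ(25n+1)/23^(25n+1) with Stirling applied to Γ.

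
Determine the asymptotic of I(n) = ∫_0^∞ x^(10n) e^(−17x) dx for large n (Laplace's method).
I(n) ~ (sqrt(2π·10n) / 17) · (10n/(17e))^(10n)

Write the integrand as exp(10n ln x − 17x) and set f(x) = 10n ln x − 17x. Then f'(x) = 10n/x − 17 = 0 at x* = 10n/17, and f''(x*) = −10n/x*^2 = −17^2/(10n). Laplace's method (interior maximum) gives
  I(n) ~ e^(f(x*)) · sqrt(2π / |f''(x*)|)
        = exp(10n ln(10n/17) − 10n) · sqrt(2π · 10n / 17^2)
        = (10n/17)^(10n) e^(−10n) · sqrt(2π·10n) / 17
        = (sqrt(2π·10n) / 17) · (10n/(17e))^(10n).
This matches Γ(10n+1)/17^(10n+1) with Stirling applied to Γ.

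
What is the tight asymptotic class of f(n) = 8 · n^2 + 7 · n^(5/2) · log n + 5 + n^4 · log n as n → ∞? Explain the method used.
f(n) ∈ Θ(n^4 · log n)

Compare the terms by growth order. For large n, n^a · (log n)^b dominates n^a' · (log n)^b' iff a > a', or (a = a' and b > b'). Ranking the 4 terms shows the dominant one is n^4 · log n. Hence f(n) ∈ Θ(n^4 · log n).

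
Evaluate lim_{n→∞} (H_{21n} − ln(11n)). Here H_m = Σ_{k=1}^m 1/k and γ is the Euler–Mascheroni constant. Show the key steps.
lim = ln(21/11) + γ

By Euler-Maclaurin, H_m = ln m + γ + O(1/m). So
  H_{21n} − ln(11n) = ln(21n) + γ − ln(11n) + O(1/n)
                       = ln(21/11) + γ + O(1/n).
Hence the limit is ln(21/11) + γ.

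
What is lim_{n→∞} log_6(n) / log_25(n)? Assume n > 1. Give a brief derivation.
lim = ln(25) / ln(6) = log_6(25)

Change of base: log_6(n) = ln n / ln 6 and log_25(n) = ln n / ln 25. The ratio is (ln n / ln 6) · (ln 25 / ln n) = ln 25 / ln 6, a constant independent of n. So the limit is ln 25 / ln 6 = log_6(25).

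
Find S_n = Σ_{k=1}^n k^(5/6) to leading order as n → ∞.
S_n ~ (6/11) · n^(11/6)

Integral comparison: Σ_{k=1}^n k^(5/6) = ∫_0^n x^(5/6) dx + O(n^(5/6)). The integral is n^(1 + 5/6) / (1 + 5/6) = n^((5+6)/6) / ((5+6)/6) = (6/11) · n^(11/6).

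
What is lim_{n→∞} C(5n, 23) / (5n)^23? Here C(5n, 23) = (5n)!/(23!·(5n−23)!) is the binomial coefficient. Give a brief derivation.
lim = 1/23! = 1/25852016738884976640000

With N = 5n → ∞: C(N, 23) / N^23 = [N(N−1)…(N−22)] / (23! · N^23) = (1/23!) · 1 · (1 − 1/(5n)) · … · (1 − 22/(5n)). Each factor → 1 as N → ∞, so the limit is 1/23! = 1/25852016738884976640000.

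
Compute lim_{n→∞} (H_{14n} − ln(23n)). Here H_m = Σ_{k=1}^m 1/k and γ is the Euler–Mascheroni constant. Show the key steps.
lim = ln(14/23) + γ

By Euler-Maclaurin, H_m = ln m + γ + O(1/m). So
  H_{14n} − ln(23n) = ln(14n) + γ − ln(23n) + O(1/n)
                       = ln(14/23) + γ + O(1/n).
Hence the limit is ln(14/23) + γ.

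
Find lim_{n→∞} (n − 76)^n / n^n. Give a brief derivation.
lim = e^(−76)

Rewrite as (1 − 76/n)^(n). By the standard limit (1 + x/n)^n → e^x, we have (1 − 76/n)^n → e^(−76), and raising to the 1st power gives e^(−76).
More precisely, ln[(1 − 76/n)^(n)] = n · ln(1 − 76/n) = n · (-76/n + O(1/n^2)) = -76 + O(1/n) → -76.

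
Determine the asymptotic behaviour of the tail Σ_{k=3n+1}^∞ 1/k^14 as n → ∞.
Σ_{k>3n} 1/k^14 ~ 1/(13 · (3n)^13)

Compare to the integral: ∫_{3n}^∞ x^(−14) dx = [−x^(−13)/13]_{3n}^∞ = 1/((14−1)·(3n)^13). Euler-Maclaurin then gives
  Σ_{k>3n} 1/k^14 = ∫_{3n}^∞ dx/x^14 − 1/(2·(3n)^14) + O(1/(3n)^15).
(Equivalently this is ζ(14) − Σ_{k≤3n} 1/k^14.)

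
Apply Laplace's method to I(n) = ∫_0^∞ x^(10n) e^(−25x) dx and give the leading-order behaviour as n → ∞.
I(n) ~ (sqrt(2π·10n) / 25) · (10n/(25e))^(10n)

Write the integrand as exp(10n ln x − 25x) and set f(x) = 10n ln x − 25x. Then f'(x) = 10n/x − 25 = 0 at x* = 10n/25, and f''(x*) = −10n/x*^2 = −25^2/(10n). Laplace's method (interior maximum) gives
  I(n) ~ e^(f(x*)) · sqrt(2π / |f''(x*)|)
        = exp(10n ln(10n/25) − 10n) · sqrt(2π · 10n / 25^2)
        = (10n/25)^(10n) e^(−10n) · sqrt(2π·10n) / 25
        = (sqrt(2π·10n) / 25) · (10n/(25e))^(10n).
This matches Γ(10n+1)/25^(10n+1) with Stirling applied to Γ.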